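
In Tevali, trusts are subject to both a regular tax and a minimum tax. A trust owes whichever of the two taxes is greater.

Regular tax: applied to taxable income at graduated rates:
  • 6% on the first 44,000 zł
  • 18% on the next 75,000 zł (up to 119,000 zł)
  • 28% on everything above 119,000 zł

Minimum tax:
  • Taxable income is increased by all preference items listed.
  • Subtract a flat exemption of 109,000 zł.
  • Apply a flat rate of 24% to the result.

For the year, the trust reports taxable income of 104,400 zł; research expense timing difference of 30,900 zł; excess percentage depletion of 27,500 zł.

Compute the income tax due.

Regular tax:
  44,000 zł × 6% = 2,640 zł
  60,400 zł × 18% = 10,872 zł
  → 13,512 zł

Minimum tax:
  Adjusted income: 104,400 zł + 30,900 zł + 27,500 zł = 162,800 zł
  Less exemption 109,000 zł → base 53,800 zł
  53,800 zł × 24% = 12,912 zł

13,512 zł > 12,912 zł, so the regular tax governs.

13,512 zł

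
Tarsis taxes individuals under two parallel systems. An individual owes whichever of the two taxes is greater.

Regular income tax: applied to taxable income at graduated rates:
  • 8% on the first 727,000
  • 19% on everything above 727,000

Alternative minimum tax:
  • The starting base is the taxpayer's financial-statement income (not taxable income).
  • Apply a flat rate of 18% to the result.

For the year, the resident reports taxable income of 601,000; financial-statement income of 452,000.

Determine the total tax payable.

81,360

Regular income tax:
  601,000 × 8% = 48,080

Alternative minimum tax:
  Base (financial-statement income): 452,000
  452,000 × 18% = 81,360

81,360 > 48,080, so the alternative minimum tax is the binding amount.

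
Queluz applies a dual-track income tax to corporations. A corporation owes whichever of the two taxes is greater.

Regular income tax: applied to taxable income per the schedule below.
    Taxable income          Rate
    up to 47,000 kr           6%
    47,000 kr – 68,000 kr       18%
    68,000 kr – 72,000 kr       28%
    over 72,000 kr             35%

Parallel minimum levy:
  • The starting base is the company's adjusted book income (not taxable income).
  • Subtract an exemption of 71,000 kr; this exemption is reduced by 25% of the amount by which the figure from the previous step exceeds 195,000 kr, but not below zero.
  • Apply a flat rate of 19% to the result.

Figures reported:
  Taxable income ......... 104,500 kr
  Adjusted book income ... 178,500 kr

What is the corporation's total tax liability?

20,425 kr

Regular income tax:
  47,000 kr × 6% = 2,820 kr
  21,000 kr × 18% = 3,780 kr
  4,000 kr × 28% = 1,120 kr
  32,500 kr × 35% = 11,375 kr
  → 19,095 kr

Parallel minimum levy:
  Base (adjusted book income): 178,500 kr
  Exemption: 178,500 kr ≤ 195,000 kr, so full 71,000 kr applies
  Base: 178,500 kr − 71,000 kr = 107,500 kr
  107,500 kr × 19% = 20,425 kr

20,425 kr > 19,095 kr, so the parallel minimum levy is the binding amount.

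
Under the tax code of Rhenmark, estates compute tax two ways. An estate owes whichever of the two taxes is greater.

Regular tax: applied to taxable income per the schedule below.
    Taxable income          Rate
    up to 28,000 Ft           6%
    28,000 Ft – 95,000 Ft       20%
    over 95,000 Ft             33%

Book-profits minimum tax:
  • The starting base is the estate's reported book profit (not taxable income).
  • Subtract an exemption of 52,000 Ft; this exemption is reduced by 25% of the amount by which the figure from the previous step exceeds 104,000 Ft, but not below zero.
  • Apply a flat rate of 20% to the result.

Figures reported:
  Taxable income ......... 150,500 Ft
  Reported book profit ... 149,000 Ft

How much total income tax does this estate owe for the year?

33,395 Ft

Book-profits minimum tax:
  Base (reported book profit): 149,000 Ft
  Exemption: 52,000 Ft − 25% × (149,000 Ft − 104,000 Ft) = 52,000 Ft − 11,250 Ft = 40,750 Ft
  Base: 149,000 Ft − 40,750 Ft = 108,250 Ft
  108,250 Ft × 20% = 21,650 Ft

Regular tax:
  28,000 Ft × 6% = 1,680 Ft
  67,000 Ft × 20% = 13,400 Ft
  55,500 Ft × 33% = 18,315 Ft
  → 33,395 Ft

33,395 Ft > 21,650 Ft, so the regular tax governs.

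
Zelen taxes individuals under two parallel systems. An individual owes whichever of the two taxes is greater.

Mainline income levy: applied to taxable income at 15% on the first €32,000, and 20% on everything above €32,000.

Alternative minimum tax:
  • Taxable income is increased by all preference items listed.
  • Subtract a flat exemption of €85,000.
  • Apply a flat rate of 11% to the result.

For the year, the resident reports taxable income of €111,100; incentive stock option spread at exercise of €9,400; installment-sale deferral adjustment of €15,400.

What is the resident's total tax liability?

Alternative minimum tax:
  Adjusted income: €111,100 + €9,400 + €15,400 = €135,900
  Less exemption €85,000 → base €50,900
  €50,900 × 11% = €5,599

Mainline income levy:
  €32,000 × 15% = €4,800
  €79,100 × 20% = €15,820
  → €20,620

€20,620 > €5,599, so the mainline income levy governs.

€20,620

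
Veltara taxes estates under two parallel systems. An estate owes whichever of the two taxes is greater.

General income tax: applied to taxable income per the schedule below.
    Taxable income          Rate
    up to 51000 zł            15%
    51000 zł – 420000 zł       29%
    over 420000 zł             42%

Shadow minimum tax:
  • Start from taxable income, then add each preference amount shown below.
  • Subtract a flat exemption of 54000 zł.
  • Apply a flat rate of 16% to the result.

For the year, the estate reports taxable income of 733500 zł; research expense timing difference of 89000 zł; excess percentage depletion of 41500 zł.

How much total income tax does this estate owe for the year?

Shadow minimum tax:
  Adjusted income: 733500 zł + 89000 zł + 41500 zł = 864000 zł
  Less exemption 54000 zł → base 810000 zł
  810000 zł × 16% = 129600 zł

General income tax:
  51000 zł × 15% = 7650 zł
  369000 zł × 29% = 107010 zł
  313500 zł × 42% = 131670 zł
  → 246330 zł

246330 zł > 129600 zł, so the general income tax governs.

246330 zł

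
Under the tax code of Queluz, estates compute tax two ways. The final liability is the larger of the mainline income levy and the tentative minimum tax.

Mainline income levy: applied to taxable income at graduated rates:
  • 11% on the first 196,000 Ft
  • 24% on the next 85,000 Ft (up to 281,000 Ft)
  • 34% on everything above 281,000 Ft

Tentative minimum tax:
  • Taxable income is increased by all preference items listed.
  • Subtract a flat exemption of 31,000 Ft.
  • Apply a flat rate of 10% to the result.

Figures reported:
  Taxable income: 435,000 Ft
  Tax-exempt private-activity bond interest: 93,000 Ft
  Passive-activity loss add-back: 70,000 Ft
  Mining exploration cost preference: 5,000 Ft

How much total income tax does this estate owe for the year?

94,320 Ft

Mainline income levy:
  196,000 Ft × 11% = 21,560 Ft
  85,000 Ft × 24% = 20,400 Ft
  154,000 Ft × 34% = 52,360 Ft
  → 94,320 Ft

Tentative minimum tax:
  Adjusted income: 435,000 Ft + 93,000 Ft + 70,000 Ft + 5,000 Ft = 603,000 Ft
  Less exemption 31,000 Ft → base 572,000 Ft
  572,000 Ft × 10% = 57,200 Ft

94,320 Ft > 57,200 Ft, so the mainline income levy governs.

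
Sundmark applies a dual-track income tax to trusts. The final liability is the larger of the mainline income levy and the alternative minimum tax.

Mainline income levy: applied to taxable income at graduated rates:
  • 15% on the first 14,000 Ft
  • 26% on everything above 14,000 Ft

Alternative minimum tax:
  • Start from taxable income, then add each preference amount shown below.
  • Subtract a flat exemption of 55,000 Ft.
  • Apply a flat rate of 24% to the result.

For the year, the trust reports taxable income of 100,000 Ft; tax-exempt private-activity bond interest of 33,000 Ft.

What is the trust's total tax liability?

24,460 Ft

Mainline income levy:
  14,000 Ft × 15% = 2,100 Ft
  86,000 Ft × 26% = 22,360 Ft
  → 24,460 Ft

Alternative minimum tax:
  Adjusted income: 100,000 Ft + 33,000 Ft = 133,000 Ft
  Less exemption 55,000 Ft → base 78,000 Ft
  78,000 Ft × 24% = 18,720 Ft

24,460 Ft > 18,720 Ft, so the mainline income levy governs.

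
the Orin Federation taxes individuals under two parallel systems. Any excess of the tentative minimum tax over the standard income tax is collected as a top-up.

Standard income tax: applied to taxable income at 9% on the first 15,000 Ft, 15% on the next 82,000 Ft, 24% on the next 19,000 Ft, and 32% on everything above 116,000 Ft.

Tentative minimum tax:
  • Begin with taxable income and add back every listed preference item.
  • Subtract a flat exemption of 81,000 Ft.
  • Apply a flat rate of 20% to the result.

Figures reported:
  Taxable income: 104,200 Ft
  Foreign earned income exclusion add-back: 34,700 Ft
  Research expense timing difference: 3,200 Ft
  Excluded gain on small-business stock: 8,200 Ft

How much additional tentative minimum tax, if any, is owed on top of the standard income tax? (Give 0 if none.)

0 Ft

Standard income tax:
  15,000 Ft × 9% = 1,350 Ft
  82,000 Ft × 15% = 12,300 Ft
  7,200 Ft × 24% = 1,728 Ft
  → 15,378 Ft

Tentative minimum tax:
  Adjusted income: 104,200 Ft + 34,700 Ft + 3,200 Ft + 8,200 Ft = 150,300 Ft
  Less exemption 81,000 Ft → base 69,300 Ft
  69,300 Ft × 20% = 13,860 Ft

13,860 Ft ≤ 15,378 Ft, so no add-on is due.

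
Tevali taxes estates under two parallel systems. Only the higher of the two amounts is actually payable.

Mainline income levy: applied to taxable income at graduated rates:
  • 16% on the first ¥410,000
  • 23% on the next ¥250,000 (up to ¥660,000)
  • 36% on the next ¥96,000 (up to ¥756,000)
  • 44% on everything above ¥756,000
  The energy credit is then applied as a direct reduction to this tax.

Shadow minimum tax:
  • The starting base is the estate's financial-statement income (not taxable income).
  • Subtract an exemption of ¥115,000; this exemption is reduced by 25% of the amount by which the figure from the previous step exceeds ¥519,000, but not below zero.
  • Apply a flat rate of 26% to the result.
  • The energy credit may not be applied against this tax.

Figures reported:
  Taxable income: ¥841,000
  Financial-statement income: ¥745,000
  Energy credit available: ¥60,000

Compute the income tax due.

¥178,490

Shadow minimum tax:
  Base (financial-statement income): ¥745,000
  Exemption: ¥115,000 − 25% × (¥745,000 − ¥519,000) = ¥115,000 − ¥56,500 = ¥58,500
  Base: ¥745,000 − ¥58,500 = ¥686,500
  ¥686,500 × 26% = ¥178,490

Mainline income levy:
  ¥410,000 × 16% = ¥65,600
  ¥250,000 × 23% = ¥57,500
  ¥96,000 × 36% = ¥34,560
  ¥85,000 × 44% = ¥37,400
  → ¥195,060
  Less energy credit ¥60,000 → ¥135,060

¥178,490 > ¥135,060, so the shadow minimum tax is the binding amount.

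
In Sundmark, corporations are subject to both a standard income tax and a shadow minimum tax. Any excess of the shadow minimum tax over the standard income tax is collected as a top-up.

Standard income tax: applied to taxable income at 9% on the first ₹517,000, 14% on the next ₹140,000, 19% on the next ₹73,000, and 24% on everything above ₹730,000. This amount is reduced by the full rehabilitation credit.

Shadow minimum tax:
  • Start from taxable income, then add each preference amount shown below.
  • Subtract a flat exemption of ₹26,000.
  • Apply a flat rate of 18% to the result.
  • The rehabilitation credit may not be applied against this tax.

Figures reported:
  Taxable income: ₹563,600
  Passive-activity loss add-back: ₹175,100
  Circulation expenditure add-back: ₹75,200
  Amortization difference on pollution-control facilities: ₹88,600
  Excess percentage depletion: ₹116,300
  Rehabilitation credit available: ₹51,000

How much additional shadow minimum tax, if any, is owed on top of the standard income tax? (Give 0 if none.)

₹176,650

Standard income tax:
  ₹517,000 × 9% = ₹46,530
  ₹46,600 × 14% = ₹6,524
  → ₹53,054
  Less rehabilitation credit ₹51,000 → ₹2,054

Shadow minimum tax:
  Adjusted income: ₹563,600 + ₹175,100 + ₹75,200 + ₹88,600 + ₹116,300 = ₹1,018,800
  Less exemption ₹26,000 → base ₹992,800
  ₹992,800 × 18% = ₹178,704

Excess of shadow minimum tax over standard income tax: ₹178,704 − ₹2,054 = ₹176,650.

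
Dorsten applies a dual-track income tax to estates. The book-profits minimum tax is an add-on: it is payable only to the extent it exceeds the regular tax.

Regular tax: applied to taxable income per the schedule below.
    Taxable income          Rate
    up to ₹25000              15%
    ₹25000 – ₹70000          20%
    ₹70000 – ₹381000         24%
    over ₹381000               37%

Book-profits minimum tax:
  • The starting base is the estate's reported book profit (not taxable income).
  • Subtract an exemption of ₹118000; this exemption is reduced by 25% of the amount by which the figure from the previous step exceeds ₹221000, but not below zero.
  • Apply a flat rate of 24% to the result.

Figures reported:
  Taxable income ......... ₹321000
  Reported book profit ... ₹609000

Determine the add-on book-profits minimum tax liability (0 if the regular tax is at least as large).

Book-profits minimum tax:
  Base (reported book profit): ₹609000
  Exemption: ₹118000 − 25% × (₹609000 − ₹221000) = ₹118000 − ₹97000 = ₹21000
  Base: ₹609000 − ₹21000 = ₹588000
  ₹588000 × 24% = ₹141120

Regular tax:
  ₹25000 × 15% = ₹3750
  ₹45000 × 20% = ₹9000
  ₹251000 × 24% = ₹60240
  → ₹72990

Excess of book-profits minimum tax over regular tax: ₹141120 − ₹72990 = ₹68130.

₹68130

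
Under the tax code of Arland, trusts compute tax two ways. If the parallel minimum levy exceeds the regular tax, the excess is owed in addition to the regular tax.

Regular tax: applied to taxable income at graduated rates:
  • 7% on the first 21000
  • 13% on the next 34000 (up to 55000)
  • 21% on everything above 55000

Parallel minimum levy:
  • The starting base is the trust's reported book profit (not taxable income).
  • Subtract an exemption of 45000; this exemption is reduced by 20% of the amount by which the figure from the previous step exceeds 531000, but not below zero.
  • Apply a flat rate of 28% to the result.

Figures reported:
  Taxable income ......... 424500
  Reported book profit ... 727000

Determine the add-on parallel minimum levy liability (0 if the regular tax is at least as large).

118451

Parallel minimum levy:
  Base (reported book profit): 727000
  Exemption: 45000 − 20% × (727000 − 531000) = 45000 − 39200 = 5800
  Base: 727000 − 5800 = 721200
  721200 × 28% = 201936

Regular tax:
  21000 × 7% = 1470
  34000 × 13% = 4420
  369500 × 21% = 77595
  → 83485

Excess of parallel minimum levy over regular tax: 201936 − 83485 = 118451.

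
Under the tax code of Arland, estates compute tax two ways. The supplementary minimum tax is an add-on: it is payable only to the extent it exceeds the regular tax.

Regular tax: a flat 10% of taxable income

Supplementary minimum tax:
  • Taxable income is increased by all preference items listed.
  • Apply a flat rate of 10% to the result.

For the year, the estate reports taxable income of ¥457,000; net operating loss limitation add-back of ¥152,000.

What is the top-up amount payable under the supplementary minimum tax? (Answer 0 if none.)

Supplementary minimum tax:
  Adjusted income: ¥457,000 + ¥152,000 = ¥609,000
  ¥609,000 × 10% = ¥60,900

Regular tax:
  ¥457,000 × 10% = ¥45,700

Excess of supplementary minimum tax over regular tax: ¥60,900 − ¥45,700 = ¥15,200.

¥15,200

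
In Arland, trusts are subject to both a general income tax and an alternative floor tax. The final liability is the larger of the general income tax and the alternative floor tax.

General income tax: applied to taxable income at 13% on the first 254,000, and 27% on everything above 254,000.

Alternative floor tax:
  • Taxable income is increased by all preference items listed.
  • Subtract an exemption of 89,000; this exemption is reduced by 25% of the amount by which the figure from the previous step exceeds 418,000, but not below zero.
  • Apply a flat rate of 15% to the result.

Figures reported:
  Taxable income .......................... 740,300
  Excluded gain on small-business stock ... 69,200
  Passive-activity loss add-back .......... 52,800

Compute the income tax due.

164,321

Alternative floor tax:
  Adjusted income: 740,300 + 69,200 + 52,800 = 862,300
  Exemption: 25% × (862,300 − 418,000) = 111,075 ≥ 89,000, so the exemption is fully phased out
  Base: 862,300 − 0 = 862,300
  862,300 × 15% = 129,345

General income tax:
  254,000 × 13% = 33,020
  486,300 × 27% = 131,301
  → 164,321

164,321 > 129,345, so the general income tax governs.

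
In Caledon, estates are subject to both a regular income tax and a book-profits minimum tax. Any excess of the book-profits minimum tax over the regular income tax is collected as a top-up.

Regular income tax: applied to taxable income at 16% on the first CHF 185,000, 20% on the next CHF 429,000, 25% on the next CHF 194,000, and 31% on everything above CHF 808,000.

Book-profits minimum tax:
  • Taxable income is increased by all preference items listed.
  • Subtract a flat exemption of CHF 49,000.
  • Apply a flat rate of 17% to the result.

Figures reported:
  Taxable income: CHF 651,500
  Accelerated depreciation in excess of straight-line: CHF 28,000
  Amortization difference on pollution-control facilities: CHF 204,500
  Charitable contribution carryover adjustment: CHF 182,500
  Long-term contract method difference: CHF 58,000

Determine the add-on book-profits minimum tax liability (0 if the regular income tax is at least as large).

CHF 58,060

Book-profits minimum tax:
  Adjusted income: CHF 651,500 + CHF 28,000 + CHF 204,500 + CHF 182,500 + CHF 58,000 = CHF 1,124,500
  Less exemption CHF 49,000 → base CHF 1,075,500
  CHF 1,075,500 × 17% = CHF 182,835

Regular income tax:
  CHF 185,000 × 16% = CHF 29,600
  CHF 429,000 × 20% = CHF 85,800
  CHF 37,500 × 25% = CHF 9,375
  → CHF 124,775

Excess of book-profits minimum tax over regular income tax: CHF 182,835 − CHF 124,775 = CHF 58,060.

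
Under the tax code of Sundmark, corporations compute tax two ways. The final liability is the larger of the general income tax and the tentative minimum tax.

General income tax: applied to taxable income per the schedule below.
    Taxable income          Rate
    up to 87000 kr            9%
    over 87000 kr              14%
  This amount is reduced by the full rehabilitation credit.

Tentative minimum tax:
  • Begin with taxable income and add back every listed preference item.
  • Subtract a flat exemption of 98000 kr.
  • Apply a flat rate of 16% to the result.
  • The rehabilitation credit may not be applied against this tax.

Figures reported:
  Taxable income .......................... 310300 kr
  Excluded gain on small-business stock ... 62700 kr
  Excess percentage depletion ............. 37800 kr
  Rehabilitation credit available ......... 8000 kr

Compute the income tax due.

General income tax:
  87000 kr × 9% = 7830 kr
  223300 kr × 14% = 31262 kr
  → 39092 kr
  Less rehabilitation credit 8000 kr → 31092 kr

Tentative minimum tax:
  Adjusted income: 310300 kr + 62700 kr + 37800 kr = 410800 kr
  Less exemption 98000 kr → base 312800 kr
  312800 kr × 16% = 50048 kr

50048 kr > 31092 kr, so the tentative minimum tax is the binding amount.

50048 kr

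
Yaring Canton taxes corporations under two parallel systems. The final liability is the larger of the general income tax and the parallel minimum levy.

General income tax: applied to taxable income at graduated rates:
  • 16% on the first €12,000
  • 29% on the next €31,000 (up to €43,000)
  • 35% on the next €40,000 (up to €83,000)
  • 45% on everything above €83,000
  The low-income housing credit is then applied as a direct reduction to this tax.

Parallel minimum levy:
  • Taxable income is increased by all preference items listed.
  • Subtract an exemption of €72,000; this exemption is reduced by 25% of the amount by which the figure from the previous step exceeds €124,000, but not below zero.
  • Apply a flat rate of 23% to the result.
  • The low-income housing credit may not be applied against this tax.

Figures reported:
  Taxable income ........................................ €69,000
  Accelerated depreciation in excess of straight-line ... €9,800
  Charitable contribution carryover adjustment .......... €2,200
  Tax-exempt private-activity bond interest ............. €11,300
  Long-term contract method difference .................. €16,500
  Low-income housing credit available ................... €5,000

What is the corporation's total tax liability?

General income tax:
  €12,000 × 16% = €1,920
  €31,000 × 29% = €8,990
  €26,000 × 35% = €9,100
  → €20,010
  Less low-income housing credit €5,000 → €15,010

Parallel minimum levy:
  Adjusted income: €69,000 + €9,800 + €2,200 + €11,300 + €16,500 = €108,800
  Exemption: €108,800 ≤ €124,000, so full €72,000 applies
  Base: €108,800 − €72,000 = €36,800
  €36,800 × 23% = €8,464

€15,010 > €8,464, so the general income tax governs.

€15,010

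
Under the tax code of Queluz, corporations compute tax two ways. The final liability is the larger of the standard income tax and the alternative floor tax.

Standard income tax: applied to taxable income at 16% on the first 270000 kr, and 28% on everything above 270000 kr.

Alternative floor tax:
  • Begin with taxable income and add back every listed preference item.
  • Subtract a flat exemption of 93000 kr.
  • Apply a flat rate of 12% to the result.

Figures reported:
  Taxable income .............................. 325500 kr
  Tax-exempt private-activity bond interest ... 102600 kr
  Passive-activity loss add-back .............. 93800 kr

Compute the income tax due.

58740 kr

Standard income tax:
  270000 kr × 16% = 43200 kr
  55500 kr × 28% = 15540 kr
  → 58740 kr

Alternative floor tax:
  Adjusted income: 325500 kr + 102600 kr + 93800 kr = 521900 kr
  Less exemption 93000 kr → base 428900 kr
  428900 kr × 12% = 51468 kr

58740 kr > 51468 kr, so the standard income tax governs.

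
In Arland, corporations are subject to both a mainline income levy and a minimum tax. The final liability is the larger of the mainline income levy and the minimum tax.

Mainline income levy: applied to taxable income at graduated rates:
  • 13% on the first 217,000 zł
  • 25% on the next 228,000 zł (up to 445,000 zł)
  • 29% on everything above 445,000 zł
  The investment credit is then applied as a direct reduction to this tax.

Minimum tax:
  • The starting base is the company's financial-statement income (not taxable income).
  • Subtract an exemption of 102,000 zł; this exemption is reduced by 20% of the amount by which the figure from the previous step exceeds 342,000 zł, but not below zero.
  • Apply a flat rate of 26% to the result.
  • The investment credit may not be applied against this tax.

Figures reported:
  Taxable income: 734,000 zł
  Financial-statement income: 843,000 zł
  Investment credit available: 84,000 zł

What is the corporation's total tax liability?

Mainline income levy:
  217,000 zł × 13% = 28,210 zł
  228,000 zł × 25% = 57,000 zł
  289,000 zł × 29% = 83,810 zł
  → 169,020 zł
  Less investment credit 84,000 zł → 85,020 zł

Minimum tax:
  Base (financial-statement income): 843,000 zł
  Exemption: 102,000 zł − 20% × (843,000 zł − 342,000 zł) = 102,000 zł − 100,200 zł = 1,800 zł
  Base: 843,000 zł − 1,800 zł = 841,200 zł
  841,200 zł × 26% = 218,712 zł

218,712 zł > 85,020 zł, so the minimum tax is the binding amount.

218,712 zł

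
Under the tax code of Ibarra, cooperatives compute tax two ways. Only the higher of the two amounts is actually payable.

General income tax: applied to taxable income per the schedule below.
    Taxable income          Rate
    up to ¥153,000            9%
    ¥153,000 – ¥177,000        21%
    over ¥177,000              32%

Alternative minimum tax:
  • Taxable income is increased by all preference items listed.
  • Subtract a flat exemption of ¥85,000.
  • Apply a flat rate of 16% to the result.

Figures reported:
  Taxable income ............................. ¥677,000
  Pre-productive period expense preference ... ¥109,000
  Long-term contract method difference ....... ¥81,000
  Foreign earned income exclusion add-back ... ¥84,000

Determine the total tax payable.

General income tax:
  ¥153,000 × 9% = ¥13,770
  ¥24,000 × 21% = ¥5,040
  ¥500,000 × 32% = ¥160,000
  → ¥178,810

Alternative minimum tax:
  Adjusted income: ¥677,000 + ¥109,000 + ¥81,000 + ¥84,000 = ¥951,000
  Less exemption ¥85,000 → base ¥866,000
  ¥866,000 × 16% = ¥138,560

¥178,810 > ¥138,560, so the general income tax governs.

¥178,810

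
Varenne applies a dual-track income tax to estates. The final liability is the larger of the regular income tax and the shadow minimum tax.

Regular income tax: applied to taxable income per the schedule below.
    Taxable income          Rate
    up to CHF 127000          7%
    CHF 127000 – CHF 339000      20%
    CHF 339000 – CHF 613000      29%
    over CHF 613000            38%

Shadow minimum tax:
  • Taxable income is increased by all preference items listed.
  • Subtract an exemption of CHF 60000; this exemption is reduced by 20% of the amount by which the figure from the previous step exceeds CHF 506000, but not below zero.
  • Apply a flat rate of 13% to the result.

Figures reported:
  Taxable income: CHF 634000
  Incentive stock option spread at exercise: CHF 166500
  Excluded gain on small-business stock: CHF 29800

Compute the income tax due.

Regular income tax:
  CHF 127000 × 7% = CHF 8890
  CHF 212000 × 20% = CHF 42400
  CHF 274000 × 29% = CHF 79460
  CHF 21000 × 38% = CHF 7980
  → CHF 138730

Shadow minimum tax:
  Adjusted income: CHF 634000 + CHF 166500 + CHF 29800 = CHF 830300
  Exemption: 20% × (CHF 830300 − CHF 506000) = CHF 64860 ≥ CHF 60000, so the exemption is fully phased out
  Base: CHF 830300 − CHF 0 = CHF 830300
  CHF 830300 × 13% = CHF 107939

CHF 138730 > CHF 107939, so the regular income tax governs.

CHF 138730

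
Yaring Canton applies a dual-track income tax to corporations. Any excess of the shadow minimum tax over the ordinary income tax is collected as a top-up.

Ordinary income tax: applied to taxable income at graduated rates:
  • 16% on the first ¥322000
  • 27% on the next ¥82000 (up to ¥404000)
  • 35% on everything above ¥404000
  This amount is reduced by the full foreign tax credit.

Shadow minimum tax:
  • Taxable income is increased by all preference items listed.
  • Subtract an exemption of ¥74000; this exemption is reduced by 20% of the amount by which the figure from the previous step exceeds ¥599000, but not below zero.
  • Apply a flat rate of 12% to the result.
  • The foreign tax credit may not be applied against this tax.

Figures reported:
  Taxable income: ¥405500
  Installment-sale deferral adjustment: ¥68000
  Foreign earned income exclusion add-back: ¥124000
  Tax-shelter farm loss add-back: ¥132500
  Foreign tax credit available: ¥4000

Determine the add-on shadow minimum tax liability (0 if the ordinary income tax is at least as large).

¥11679

Ordinary income tax:
  ¥322000 × 16% = ¥51520
  ¥82000 × 27% = ¥22140
  ¥1500 × 35% = ¥525
  → ¥74185
  Less foreign tax credit ¥4000 → ¥70185

Shadow minimum tax:
  Adjusted income: ¥405500 + ¥68000 + ¥124000 + ¥132500 = ¥730000
  Exemption: ¥74000 − 20% × (¥730000 − ¥599000) = ¥74000 − ¥26200 = ¥47800
  Base: ¥730000 − ¥47800 = ¥682200
  ¥682200 × 12% = ¥81864

Excess of shadow minimum tax over ordinary income tax: ¥81864 − ¥70185 = ¥11679.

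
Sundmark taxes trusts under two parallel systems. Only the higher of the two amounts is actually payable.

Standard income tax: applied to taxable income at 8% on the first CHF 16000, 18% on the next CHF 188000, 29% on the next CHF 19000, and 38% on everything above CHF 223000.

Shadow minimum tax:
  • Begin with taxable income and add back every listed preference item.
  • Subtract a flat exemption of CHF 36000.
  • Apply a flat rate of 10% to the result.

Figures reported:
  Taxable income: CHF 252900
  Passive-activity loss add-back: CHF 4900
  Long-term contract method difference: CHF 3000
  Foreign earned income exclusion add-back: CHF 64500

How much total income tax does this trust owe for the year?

CHF 51992

Standard income tax:
  CHF 16000 × 8% = CHF 1280
  CHF 188000 × 18% = CHF 33840
  CHF 19000 × 29% = CHF 5510
  CHF 29900 × 38% = CHF 11362
  → CHF 51992

Shadow minimum tax:
  Adjusted income: CHF 252900 + CHF 4900 + CHF 3000 + CHF 64500 = CHF 325300
  Less exemption CHF 36000 → base CHF 289300
  CHF 289300 × 10% = CHF 28930

CHF 51992 > CHF 28930, so the standard income tax governs.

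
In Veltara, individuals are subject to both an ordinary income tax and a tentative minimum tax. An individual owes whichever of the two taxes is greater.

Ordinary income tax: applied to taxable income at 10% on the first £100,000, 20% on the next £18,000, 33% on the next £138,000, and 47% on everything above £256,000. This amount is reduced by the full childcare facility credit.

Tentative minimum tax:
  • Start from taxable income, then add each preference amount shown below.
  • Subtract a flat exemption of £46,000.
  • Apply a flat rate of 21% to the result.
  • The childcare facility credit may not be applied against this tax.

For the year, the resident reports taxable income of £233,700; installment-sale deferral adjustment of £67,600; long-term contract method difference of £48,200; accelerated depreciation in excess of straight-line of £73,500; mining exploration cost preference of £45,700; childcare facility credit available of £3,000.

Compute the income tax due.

Ordinary income tax:
  £100,000 × 10% = £10,000
  £18,000 × 20% = £3,600
  £115,700 × 33% = £38,181
  → £51,781
  Less childcare facility credit £3,000 → £48,781

Tentative minimum tax:
  Adjusted income: £233,700 + £67,600 + £48,200 + £73,500 + £45,700 = £468,700
  Less exemption £46,000 → base £422,700
  £422,700 × 21% = £88,767

£88,767 > £48,781, so the tentative minimum tax is the binding amount.

£88,767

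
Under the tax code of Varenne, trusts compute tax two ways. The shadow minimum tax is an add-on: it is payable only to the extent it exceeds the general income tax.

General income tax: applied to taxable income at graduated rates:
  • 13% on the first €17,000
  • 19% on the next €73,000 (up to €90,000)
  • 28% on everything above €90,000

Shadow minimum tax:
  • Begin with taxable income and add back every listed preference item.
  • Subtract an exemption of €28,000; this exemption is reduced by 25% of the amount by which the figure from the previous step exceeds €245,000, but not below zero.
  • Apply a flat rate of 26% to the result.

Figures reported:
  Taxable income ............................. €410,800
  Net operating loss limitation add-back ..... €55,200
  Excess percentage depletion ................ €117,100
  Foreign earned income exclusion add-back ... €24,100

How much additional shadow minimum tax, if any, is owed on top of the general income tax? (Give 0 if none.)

Shadow minimum tax:
  Adjusted income: €410,800 + €55,200 + €117,100 + €24,100 = €607,200
  Exemption: 25% × (€607,200 − €245,000) = €90,550 ≥ €28,000, so the exemption is fully phased out
  Base: €607,200 − €0 = €607,200
  €607,200 × 26% = €157,872

General income tax:
  €17,000 × 13% = €2,210
  €73,000 × 19% = €13,870
  €320,800 × 28% = €89,824
  → €105,904

Excess of shadow minimum tax over general income tax: €157,872 − €105,904 = €51,968.

€51,968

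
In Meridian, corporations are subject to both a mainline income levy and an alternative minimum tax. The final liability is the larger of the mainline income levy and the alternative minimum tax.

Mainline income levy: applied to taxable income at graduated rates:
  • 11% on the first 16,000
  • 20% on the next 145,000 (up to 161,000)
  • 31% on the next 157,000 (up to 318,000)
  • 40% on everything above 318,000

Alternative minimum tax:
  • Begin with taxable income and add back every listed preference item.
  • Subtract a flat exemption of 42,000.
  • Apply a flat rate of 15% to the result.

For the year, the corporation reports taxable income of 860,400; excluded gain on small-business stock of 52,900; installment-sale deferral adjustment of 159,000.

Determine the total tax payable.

296,390

Mainline income levy:
  16,000 × 11% = 1,760
  145,000 × 20% = 29,000
  157,000 × 31% = 48,670
  542,400 × 40% = 216,960
  → 296,390

Alternative minimum tax:
  Adjusted income: 860,400 + 52,900 + 159,000 = 1,072,300
  Less exemption 42,000 → base 1,030,300
  1,030,300 × 15% = 154,545

296,390 > 154,545, so the mainline income levy governs.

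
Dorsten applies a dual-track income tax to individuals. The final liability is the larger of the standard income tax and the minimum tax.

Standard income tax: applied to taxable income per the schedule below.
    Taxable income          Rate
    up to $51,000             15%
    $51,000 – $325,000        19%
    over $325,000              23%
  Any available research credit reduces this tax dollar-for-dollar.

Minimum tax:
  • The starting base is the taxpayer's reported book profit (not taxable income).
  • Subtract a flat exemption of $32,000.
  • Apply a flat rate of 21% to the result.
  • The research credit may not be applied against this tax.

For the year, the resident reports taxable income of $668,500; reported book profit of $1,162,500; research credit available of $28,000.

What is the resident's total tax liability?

$237,405

Standard income tax:
  $51,000 × 15% = $7,650
  $274,000 × 19% = $52,060
  $343,500 × 23% = $79,005
  → $138,715
  Less research credit $28,000 → $110,715

Minimum tax:
  Base (reported book profit): $1,162,500
  Less exemption $32,000 → base $1,130,500
  $1,130,500 × 21% = $237,405

$237,405 > $110,715, so the minimum tax is the binding amount.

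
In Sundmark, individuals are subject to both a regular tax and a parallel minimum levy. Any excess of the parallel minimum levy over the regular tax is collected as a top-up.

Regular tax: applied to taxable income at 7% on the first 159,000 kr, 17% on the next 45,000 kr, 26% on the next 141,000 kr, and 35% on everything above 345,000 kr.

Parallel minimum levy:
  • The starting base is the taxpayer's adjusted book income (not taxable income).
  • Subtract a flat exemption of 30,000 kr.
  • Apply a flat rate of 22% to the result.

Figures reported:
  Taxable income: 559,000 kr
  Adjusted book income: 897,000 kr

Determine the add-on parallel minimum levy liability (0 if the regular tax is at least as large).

Parallel minimum levy:
  Base (adjusted book income): 897,000 kr
  Less exemption 30,000 kr → base 867,000 kr
  867,000 kr × 22% = 190,740 kr

Regular tax:
  159,000 kr × 7% = 11,130 kr
  45,000 kr × 17% = 7,650 kr
  141,000 kr × 26% = 36,660 kr
  214,000 kr × 35% = 74,900 kr
  → 130,340 kr

Excess of parallel minimum levy over regular tax: 190,740 kr − 130,340 kr = 60,400 kr.

60,400 kr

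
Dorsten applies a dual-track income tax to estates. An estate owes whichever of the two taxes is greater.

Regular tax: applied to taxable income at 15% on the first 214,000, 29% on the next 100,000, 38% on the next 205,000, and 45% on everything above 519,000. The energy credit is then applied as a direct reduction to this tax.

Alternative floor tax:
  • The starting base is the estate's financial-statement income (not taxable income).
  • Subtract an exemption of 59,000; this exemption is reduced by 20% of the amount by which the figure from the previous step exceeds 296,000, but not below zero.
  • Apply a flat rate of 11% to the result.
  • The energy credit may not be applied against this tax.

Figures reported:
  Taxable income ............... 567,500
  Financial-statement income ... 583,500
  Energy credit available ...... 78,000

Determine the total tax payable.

Alternative floor tax:
  Base (financial-statement income): 583,500
  Exemption: 59,000 − 20% × (583,500 − 296,000) = 59,000 − 57,500 = 1,500
  Base: 583,500 − 1,500 = 582,000
  582,000 × 11% = 64,020

Regular tax:
  214,000 × 15% = 32,100
  100,000 × 29% = 29,000
  205,000 × 38% = 77,900
  48,500 × 45% = 21,825
  → 160,825
  Less energy credit 78,000 → 82,825

82,825 > 64,020, so the regular tax governs.

82,825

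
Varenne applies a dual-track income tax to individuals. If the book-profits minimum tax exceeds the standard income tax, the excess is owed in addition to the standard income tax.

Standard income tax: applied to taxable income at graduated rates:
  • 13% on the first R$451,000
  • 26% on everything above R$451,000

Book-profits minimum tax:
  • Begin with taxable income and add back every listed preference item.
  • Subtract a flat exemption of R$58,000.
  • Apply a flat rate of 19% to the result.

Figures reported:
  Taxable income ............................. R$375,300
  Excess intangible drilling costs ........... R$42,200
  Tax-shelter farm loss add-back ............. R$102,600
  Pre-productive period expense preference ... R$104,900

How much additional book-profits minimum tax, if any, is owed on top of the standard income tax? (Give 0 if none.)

R$58,941

Standard income tax:
  R$375,300 × 13% = R$48,789

Book-profits minimum tax:
  Adjusted income: R$375,300 + R$42,200 + R$102,600 + R$104,900 = R$625,000
  Less exemption R$58,000 → base R$567,000
  R$567,000 × 19% = R$107,730

Excess of book-profits minimum tax over standard income tax: R$107,730 − R$48,789 = R$58,941.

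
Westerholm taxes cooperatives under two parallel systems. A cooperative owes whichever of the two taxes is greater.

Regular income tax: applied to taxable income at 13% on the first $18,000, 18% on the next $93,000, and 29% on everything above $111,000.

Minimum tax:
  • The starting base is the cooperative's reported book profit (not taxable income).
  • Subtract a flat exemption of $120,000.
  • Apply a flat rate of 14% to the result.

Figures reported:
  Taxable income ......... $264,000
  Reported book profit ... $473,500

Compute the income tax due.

$63,450

Regular income tax:
  $18,000 × 13% = $2,340
  $93,000 × 18% = $16,740
  $153,000 × 29% = $44,370
  → $63,450

Minimum tax:
  Base (reported book profit): $473,500
  Less exemption $120,000 → base $353,500
  $353,500 × 14% = $49,490

$63,450 > $49,490, so the regular income tax governs.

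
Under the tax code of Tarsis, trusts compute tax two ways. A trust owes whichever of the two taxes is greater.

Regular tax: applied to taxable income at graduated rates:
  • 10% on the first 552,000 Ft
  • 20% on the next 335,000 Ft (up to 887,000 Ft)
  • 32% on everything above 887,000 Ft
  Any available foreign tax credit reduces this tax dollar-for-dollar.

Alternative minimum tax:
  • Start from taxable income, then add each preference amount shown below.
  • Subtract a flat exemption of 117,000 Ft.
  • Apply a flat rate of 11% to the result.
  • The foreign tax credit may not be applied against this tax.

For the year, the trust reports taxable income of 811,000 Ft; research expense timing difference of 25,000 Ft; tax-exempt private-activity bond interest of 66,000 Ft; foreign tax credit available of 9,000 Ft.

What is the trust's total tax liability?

98,000 Ft

Alternative minimum tax:
  Adjusted income: 811,000 Ft + 25,000 Ft + 66,000 Ft = 902,000 Ft
  Less exemption 117,000 Ft → base 785,000 Ft
  785,000 Ft × 11% = 86,350 Ft

Regular tax:
  552,000 Ft × 10% = 55,200 Ft
  259,000 Ft × 20% = 51,800 Ft
  → 107,000 Ft
  Less foreign tax credit 9,000 Ft → 98,000 Ft

98,000 Ft > 86,350 Ft, so the regular tax governs.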